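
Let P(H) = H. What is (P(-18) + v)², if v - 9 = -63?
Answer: 5184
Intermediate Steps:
v = -54 (v = 9 - 63 = -54)
(P(-18) + v)² = (-18 - 54)² = (-72)² = 5184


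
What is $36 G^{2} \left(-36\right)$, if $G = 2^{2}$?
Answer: $-20736$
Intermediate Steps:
$G = 4$
$36 G^{2} \left(-36\right) = 36 \cdot 4^{2} \left(-36\right) = 36 \cdot 16 \left(-36\right) = 576 \left(-36\right) = -20736$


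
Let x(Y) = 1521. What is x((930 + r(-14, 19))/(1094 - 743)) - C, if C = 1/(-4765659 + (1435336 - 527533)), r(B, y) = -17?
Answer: 5867798977/3857856 ≈ 1521.0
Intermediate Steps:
C = -1/3857856 (C = 1/(-4765659 + 907803) = 1/(-3857856) = -1/3857856 ≈ -2.5921e-7)
x((930 + r(-14, 19))/(1094 - 743)) - C = 1521 - 1*(-1/3857856) = 1521 + 1/3857856 = 5867798977/3857856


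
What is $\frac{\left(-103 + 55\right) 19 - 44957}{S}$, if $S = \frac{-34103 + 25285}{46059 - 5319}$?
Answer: $\frac{934351530}{4409} \approx 2.1192 \cdot 10^{5}$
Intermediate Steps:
$S = - \frac{4409}{20370}$ ($S = - \frac{8818}{40740} = \left(-8818\right) \frac{1}{40740} = - \frac{4409}{20370} \approx -0.21645$)
$\frac{\left(-103 + 55\right) 19 - 44957}{S} = \frac{\left(-103 + 55\right) 19 - 44957}{- \frac{4409}{20370}} = \left(\left(-48\right) 19 - 44957\right) \left(- \frac{20370}{4409}\right) = \left(-912 - 44957\right) \left(- \frac{20370}{4409}\right) = \left(-45869\right) \left(- \frac{20370}{4409}\right) = \frac{934351530}{4409}$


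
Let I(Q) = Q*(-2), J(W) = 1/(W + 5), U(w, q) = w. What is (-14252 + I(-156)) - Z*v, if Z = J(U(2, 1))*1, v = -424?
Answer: -97156/7 ≈ -13879.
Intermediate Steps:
J(W) = 1/(5 + W)
I(Q) = -2*Q
Z = ⅐ (Z = 1/(5 + 2) = 1/7 = (⅐)*1 = ⅐ ≈ 0.14286)
(-14252 + I(-156)) - Z*v = (-14252 - 2*(-156)) - (-424)/7 = (-14252 + 312) - 1*(-424/7) = -13940 + 424/7 = -97156/7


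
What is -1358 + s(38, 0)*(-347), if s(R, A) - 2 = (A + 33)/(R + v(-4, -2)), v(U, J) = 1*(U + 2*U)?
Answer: -64803/26 ≈ -2492.4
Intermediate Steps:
v(U, J) = 3*U (v(U, J) = 1*(3*U) = 3*U)
s(R, A) = 2 + (33 + A)/(-12 + R) (s(R, A) = 2 + (A + 33)/(R + 3*(-4)) = 2 + (33 + A)/(R - 12) = 2 + (33 + A)/(-12 + R))
-1358 + s(38, 0)*(-347) = -1358 + ((9 + 0 + 2*38)/(-12 + 38))*(-347) = -1358 + ((9 + 0 + 76)/26)*(-347) = -1358 + ((1/26)*85)*(-347) = -1358 + (85/26)*(-347) = -1358 - 29495/26 = -64803/26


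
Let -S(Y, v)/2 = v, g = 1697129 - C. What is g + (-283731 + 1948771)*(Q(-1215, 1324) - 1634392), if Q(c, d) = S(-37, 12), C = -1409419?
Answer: -2721364910092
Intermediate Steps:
g = 3106548 (g = 1697129 - 1*(-1409419) = 1697129 + 1409419 = 3106548)
S(Y, v) = -2*v
Q(c, d) = -24 (Q(c, d) = -2*12 = -24)
g + (-283731 + 1948771)*(Q(-1215, 1324) - 1634392) = 3106548 + (-283731 + 1948771)*(-24 - 1634392) = 3106548 + 1665040*(-1634416) = 3106548 - 2721368016640 = -2721364910092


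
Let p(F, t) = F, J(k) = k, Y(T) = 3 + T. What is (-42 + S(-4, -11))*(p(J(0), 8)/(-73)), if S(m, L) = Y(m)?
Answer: 0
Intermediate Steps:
S(m, L) = 3 + m
(-42 + S(-4, -11))*(p(J(0), 8)/(-73)) = (-42 + (3 - 4))*(0/(-73)) = (-42 - 1)*(0*(-1/73)) = -43*0 = 0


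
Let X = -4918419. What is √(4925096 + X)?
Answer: √6677 ≈ 81.713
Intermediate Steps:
√(4925096 + X) = √(4925096 - 4918419) = √6677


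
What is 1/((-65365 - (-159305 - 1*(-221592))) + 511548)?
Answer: 1/383896 ≈ 2.6049e-6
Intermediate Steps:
1/((-65365 - (-159305 - 1*(-221592))) + 511548) = 1/((-65365 - (-159305 + 221592)) + 511548) = 1/((-65365 - 1*62287) + 511548) = 1/((-65365 - 62287) + 511548) = 1/(-127652 + 511548) = 1/383896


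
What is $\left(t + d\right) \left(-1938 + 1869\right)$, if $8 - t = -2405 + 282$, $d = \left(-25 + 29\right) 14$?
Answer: $-150903$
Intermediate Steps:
$d = 56$ ($d = 4 \cdot 14 = 56$)
$t = 2131$ ($t = 8 - \left(-2405 + 282\right) = 8 - -2123 = 8 + 2123 = 2131$)
$\left(t + d\right) \left(-1938 + 1869\right) = \left(2131 + 56\right) \left(-1938 + 1869\right) = 2187 \left(-69\right) = -150903$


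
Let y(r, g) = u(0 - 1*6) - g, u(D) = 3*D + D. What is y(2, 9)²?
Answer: 1089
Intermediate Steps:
u(D) = 4*D
y(r, g) = -24 - g (y(r, g) = 4*(0 - 1*6) - g = 4*(0 - 6) - g = 4*(-6) - g = -24 - g)
y(2, 9)² = (-24 - 1*9)² = (-24 - 9)² = (-33)² = 1089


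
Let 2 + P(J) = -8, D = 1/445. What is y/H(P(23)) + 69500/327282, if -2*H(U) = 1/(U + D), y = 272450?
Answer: 79341672497570/14564049 ≈ 5.4478e+6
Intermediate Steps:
D = 1/445 ≈ 0.0022472
P(J) = -10 (P(J) = -2 - 8 = -10)
H(U) = -1/(2*(1/445 + U)) (H(U) = -1/(2*(U + 1/445)) = -1/(2*(1/445 + U)))
y/H(P(23)) + 69500/327282 = 272450/((-445/(2 + 890*(-10)))) + 69500/327282 = 272450/((-445/(2 - 8900))) + 69500*(1/327282) = 272450/((-445/(-8898))) + 34750/163641 = 272450/((-445*(-1/8898))) + 34750/163641 = 272450/(445/8898) + 34750/163641 = 272450*(8898/445) + 34750/163641 = 484852020/89 + 34750/163641 = 79341672497570/14564049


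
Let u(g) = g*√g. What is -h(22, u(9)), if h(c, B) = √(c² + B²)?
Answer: -√1213 ≈ -34.828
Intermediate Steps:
u(g) = g^(3/2)
h(c, B) = √(B² + c²)
-h(22, u(9)) = -√((9^(3/2))² + 22²) = -√(27² + 484) = -√(729 + 484) = -√1213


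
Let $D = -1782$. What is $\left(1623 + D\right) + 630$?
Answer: $471$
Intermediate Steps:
$\left(1623 + D\right) + 630 = \left(1623 - 1782\right) + 630 = -159 + 630 = 471$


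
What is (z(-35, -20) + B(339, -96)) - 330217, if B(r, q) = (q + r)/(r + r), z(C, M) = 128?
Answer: -74600033/226 ≈ -3.3009e+5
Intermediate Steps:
B(r, q) = (q + r)/(2*r) (B(r, q) = (q + r)/((2*r)) = (q + r)*(1/(2*r)) = (q + r)/(2*r))
(z(-35, -20) + B(339, -96)) - 330217 = (128 + (½)*(-96 + 339)/339) - 330217 = (128 + (½)*(1/339)*243) - 330217 = (128 + 81/226) - 330217 = 29009/226 - 330217 = -74600033/226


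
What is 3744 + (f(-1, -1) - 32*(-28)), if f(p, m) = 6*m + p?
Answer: 4633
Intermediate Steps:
f(p, m) = p + 6*m
3744 + (f(-1, -1) - 32*(-28)) = 3744 + ((-1 + 6*(-1)) - 32*(-28)) = 3744 + ((-1 - 6) + 896) = 3744 + (-7 + 896) = 3744 + 889 = 4633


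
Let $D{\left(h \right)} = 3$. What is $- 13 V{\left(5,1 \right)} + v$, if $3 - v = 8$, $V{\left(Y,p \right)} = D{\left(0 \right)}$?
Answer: $-44$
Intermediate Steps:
$V{\left(Y,p \right)} = 3$
$v = -5$ ($v = 3 - 8 = -5$)
$- 13 V{\left(5,1 \right)} + v = \left(-13\right) 3 - 5 = -39 - 5 = -44$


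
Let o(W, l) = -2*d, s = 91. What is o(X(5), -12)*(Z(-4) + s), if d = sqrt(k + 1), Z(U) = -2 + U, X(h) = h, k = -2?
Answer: -170*I ≈ -170.0*I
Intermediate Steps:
d = I (d = sqrt(-2 + 1) = sqrt(-1) = I ≈ 1.0*I)
o(W, l) = -2*I
o(X(5), -12)*(Z(-4) + s) = (-2*I)*((-2 - 4) + 91) = (-2*I)*(-6 + 91) = -2*I*85 = -170*I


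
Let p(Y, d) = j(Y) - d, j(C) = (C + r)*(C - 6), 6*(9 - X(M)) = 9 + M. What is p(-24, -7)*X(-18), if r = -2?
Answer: 16527/2 ≈ 8263.5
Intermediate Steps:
X(M) = 15/2 - M/6 (X(M) = 9 - (9 + M)/6 = 9 + (-3/2 - M/6) = 15/2 - M/6)
j(C) = (-6 + C)*(-2 + C) (j(C) = (C - 2)*(C - 6) = (-2 + C)*(-6 + C) = (-6 + C)*(-2 + C))
p(Y, d) = 12 + Y**2 - d - 8*Y (p(Y, d) = (12 + Y**2 - 8*Y) - d = 12 + Y**2 - d - 8*Y)
p(-24, -7)*X(-18) = (12 + (-24)**2 - 1*(-7) - 8*(-24))*(15/2 - 1/6*(-18)) = (12 + 576 + 7 + 192)*(15/2 + 3) = 787*(21/2) = 16527/2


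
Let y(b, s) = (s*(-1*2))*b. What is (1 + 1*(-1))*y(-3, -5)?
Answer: 0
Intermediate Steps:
y(b, s) = -2*b*s (y(b, s) = (s*(-2))*b = (-2*s)*b = -2*b*s)
(1 + 1*(-1))*y(-3, -5) = (1 + 1*(-1))*(-2*(-3)*(-5)) = (1 - 1)*(-30) = 0*(-30) = 0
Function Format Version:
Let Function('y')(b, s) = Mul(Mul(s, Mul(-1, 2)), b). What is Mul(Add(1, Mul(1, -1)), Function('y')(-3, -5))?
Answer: 0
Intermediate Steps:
Function('y')(b, s) = Mul(-2, b, s) (Function('y')(b, s) = Mul(Mul(s, -2), b) = Mul(Mul(-2, s), b) = Mul(-2, b, s))
Mul(Add(1, Mul(1, -1)), Function('y')(-3, -5)) = Mul(Add(1, Mul(1, -1)), Mul(-2, -3, -5)) = Mul(Add(1, -1), -30) = Mul(0, -30) = 0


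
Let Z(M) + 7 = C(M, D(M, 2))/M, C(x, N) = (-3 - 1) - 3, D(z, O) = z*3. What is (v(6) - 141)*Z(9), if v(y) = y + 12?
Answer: 2870/3 ≈ 956.67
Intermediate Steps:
D(z, O) = 3*z
C(x, N) = -7 (C(x, N) = -4 - 3 = -7)
v(y) = 12 + y
Z(M) = -7 - 7/M
(v(6) - 141)*Z(9) = ((12 + 6) - 141)*(-7 - 7/9) = (18 - 141)*(-7 - 7*1/9) = -123*(-7 - 7/9) = -123*(-70/9) = 2870/3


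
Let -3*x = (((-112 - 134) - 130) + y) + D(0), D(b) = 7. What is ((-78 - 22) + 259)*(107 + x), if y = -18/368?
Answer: 6729357/184 ≈ 36573.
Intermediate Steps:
y = -9/184 (y = -18*1/368 = -9/184 ≈ -0.048913)
x = 22635/184 (x = -((((-112 - 134) - 130) - 9/184) + 7)/3 = -(((-246 - 130) - 9/184) + 7)/3 = -((-376 - 9/184) + 7)/3 = -(-69193/184 + 7)/3 = -1/3*(-67905/184) = 22635/184 ≈ 123.02)
((-78 - 22) + 259)*(107 + x) = ((-78 - 22) + 259)*(107 + 22635/184) = (-100 + 259)*(42323/184) = 159*(42323/184) = 6729357/184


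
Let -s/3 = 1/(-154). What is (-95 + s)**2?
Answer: 213949129/23716 ≈ 9021.3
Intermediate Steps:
s = 3/154 (s = -3/(-154) = -3*(-1/154) = 3/154 ≈ 0.019481)
(-95 + s)**2 = (-95 + 3/154)**2 = (-14627/154)**2 = 213949129/23716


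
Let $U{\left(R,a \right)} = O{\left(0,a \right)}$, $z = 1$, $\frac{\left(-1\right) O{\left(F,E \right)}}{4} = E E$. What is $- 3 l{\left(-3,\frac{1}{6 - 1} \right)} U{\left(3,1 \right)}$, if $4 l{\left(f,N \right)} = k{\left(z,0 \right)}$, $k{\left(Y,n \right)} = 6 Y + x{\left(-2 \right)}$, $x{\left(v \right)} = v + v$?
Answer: $6$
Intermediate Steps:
$x{\left(v \right)} = 2 v$
$O{\left(F,E \right)} = - 4 E^{2}$ ($O{\left(F,E \right)} = - 4 E E = - 4 E^{2}$)
$k{\left(Y,n \right)} = -4 + 6 Y$ ($k{\left(Y,n \right)} = 6 Y + 2 \left(-2\right) = 6 Y - 4 = -4 + 6 Y$)
$l{\left(f,N \right)} = \frac{1}{2}$ ($l{\left(f,N \right)} = \frac{-4 + 6 \cdot 1}{4} = \frac{-4 + 6}{4} = \frac{1}{4} \cdot 2 = \frac{1}{2}$)
$U{\left(R,a \right)} = - 4 a^{2}$
$- 3 l{\left(-3,\frac{1}{6 - 1} \right)} U{\left(3,1 \right)} = \left(-3\right) \frac{1}{2} \left(- 4 \cdot 1^{2}\right) = - \frac{3 \left(\left(-4\right) 1\right)}{2} = \left(- \frac{3}{2}\right) \left(-4\right) = 6$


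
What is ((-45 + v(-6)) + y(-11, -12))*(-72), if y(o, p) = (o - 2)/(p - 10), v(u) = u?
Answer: 39924/11 ≈ 3629.5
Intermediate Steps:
y(o, p) = (-2 + o)/(-10 + p)
((-45 + v(-6)) + y(-11, -12))*(-72) = ((-45 - 6) + (-2 - 11)/(-10 - 12))*(-72) = (-51 - 13/(-22))*(-72) = (-51 - 1/22*(-13))*(-72) = (-51 + 13/22)*(-72) = -1109/22*(-72) = 39924/11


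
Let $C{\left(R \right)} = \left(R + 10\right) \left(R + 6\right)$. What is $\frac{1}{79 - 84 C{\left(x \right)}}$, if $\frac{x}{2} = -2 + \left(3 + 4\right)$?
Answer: $- \frac{1}{26801} \approx -3.7312 \cdot 10^{-5}$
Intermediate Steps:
$x = 10$ ($x = 2 \left(-2 + \left(3 + 4\right)\right) = 2 \left(-2 + 7\right) = 2 \cdot 5 = 10$)
$C{\left(R \right)} = \left(6 + R\right) \left(10 + R\right)$ ($C{\left(R \right)} = \left(10 + R\right) \left(6 + R\right) = \left(6 + R\right) \left(10 + R\right)$)
$\frac{1}{79 - 84 C{\left(x \right)}} = \frac{1}{79 - 84 \left(60 + 10^{2} + 16 \cdot 10\right)} = \frac{1}{79 - 84 \left(60 + 100 + 160\right)} = \frac{1}{79 - 26880} = \frac{1}{-26801} = - \frac{1}{26801}$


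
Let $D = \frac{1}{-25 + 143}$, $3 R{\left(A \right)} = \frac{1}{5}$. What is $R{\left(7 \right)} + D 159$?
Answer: $\frac{2503}{1770} \approx 1.4141$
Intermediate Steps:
$R{\left(A \right)} = \frac{1}{15}$ ($R{\left(A \right)} = \frac{1}{3 \cdot 5} = \frac{1}{3} \cdot \frac{1}{5} = \frac{1}{15}$)
$D = \frac{1}{118} \approx 0.0084746$
$R{\left(7 \right)} + D 159 = \frac{1}{15} + \frac{1}{118} \cdot 159 = \frac{1}{15} + \frac{159}{118} = \frac{2503}{1770}$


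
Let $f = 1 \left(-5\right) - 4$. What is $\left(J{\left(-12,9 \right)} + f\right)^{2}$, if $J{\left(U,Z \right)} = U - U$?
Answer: $81$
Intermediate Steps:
$J{\left(U,Z \right)} = 0$
$f = -9$ ($f = -5 - 4 = -9$)
$\left(J{\left(-12,9 \right)} + f\right)^{2} = \left(0 - 9\right)^{2} = \left(-9\right)^{2} = 81$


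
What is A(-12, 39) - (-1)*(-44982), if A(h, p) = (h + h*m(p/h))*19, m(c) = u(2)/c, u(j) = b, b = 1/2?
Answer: -587274/13 ≈ -45175.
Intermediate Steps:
b = ½ ≈ 0.50000
u(j) = ½
m(c) = 1/(2*c)
A(h, p) = 19*h + 19*h²/(2*p) (A(h, p) = (h + h*(1/(2*((p/h)))))*19 = (h + h*((h/p)/2))*19 = (h + h*(h/(2*p)))*19 = (h + h²/(2*p))*19 = 19*h + 19*h²/(2*p))
A(-12, 39) - (-1)*(-44982) = (19/2)*(-12)*(-12 + 2*39)/39 - (-1)*(-44982) = (19/2)*(-12)*(1/39)*(-12 + 78) - 1*44982 = (19/2)*(-12)*(1/39)*66 - 44982 = -2508/13 - 44982 = -587274/13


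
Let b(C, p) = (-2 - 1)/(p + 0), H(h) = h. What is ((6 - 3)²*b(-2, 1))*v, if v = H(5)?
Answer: -135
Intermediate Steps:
b(C, p) = -3/p
v = 5
((6 - 3)²*b(-2, 1))*v = ((6 - 3)²*(-3/1))*5 = (3²*(-3*1))*5 = (9*(-3))*5 = -27*5 = -135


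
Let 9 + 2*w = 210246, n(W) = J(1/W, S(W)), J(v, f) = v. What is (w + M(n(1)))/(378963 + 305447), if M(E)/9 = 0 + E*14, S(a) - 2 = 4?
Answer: 210489/1368820 ≈ 0.15377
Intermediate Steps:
S(a) = 6 (S(a) = 2 + 4 = 6)
n(W) = 1/W
w = 210237/2 (w = -9/2 + (1/2)*210246 = -9/2 + 105123 = 210237/2 ≈ 1.0512e+5)
M(E) = 126*E (M(E) = 9*(0 + E*14) = 9*(0 + 14*E) = 9*(14*E) = 126*E)
(w + M(n(1)))/(378963 + 305447) = (210237/2 + 126/1)/(378963 + 305447) = (210237/2 + 126*1)/684410 = (210237/2 + 126)*(1/684410) = (210489/2)*(1/684410) = 210489/1368820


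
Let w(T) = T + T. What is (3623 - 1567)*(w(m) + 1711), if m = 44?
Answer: 3698744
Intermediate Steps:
w(T) = 2*T
(3623 - 1567)*(w(m) + 1711) = (3623 - 1567)*(2*44 + 1711) = 2056*(88 + 1711) = 2056*1799 = 3698744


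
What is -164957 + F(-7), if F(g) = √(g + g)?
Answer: -164957 + I*√14 ≈ -1.6496e+5 + 3.7417*I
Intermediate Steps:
F(g) = √2*√g (F(g) = √(2*g) = √2*√g)
-164957 + F(-7) = -164957 + √2*√(-7) = -164957 + √2*(I*√7) = -164957 + I*√14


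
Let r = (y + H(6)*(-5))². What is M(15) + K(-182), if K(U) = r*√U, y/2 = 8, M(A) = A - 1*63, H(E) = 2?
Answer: -48 + 36*I*√182 ≈ -48.0 + 485.67*I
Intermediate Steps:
M(A) = -63 + A (M(A) = A - 63 = -63 + A)
y = 16 (y = 2*8 = 16)
r = 36 (r = (16 + 2*(-5))² = (16 - 10)² = 6² = 36)
K(U) = 36*√U
M(15) + K(-182) = (-63 + 15) + 36*√(-182) = -48 + 36*(I*√182) = -48 + 36*I*√182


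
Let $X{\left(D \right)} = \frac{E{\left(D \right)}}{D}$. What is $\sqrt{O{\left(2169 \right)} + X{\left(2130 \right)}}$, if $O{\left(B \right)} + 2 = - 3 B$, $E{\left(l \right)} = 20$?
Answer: $\frac{i \sqrt{295306395}}{213} \approx 80.678 i$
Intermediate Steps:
$X{\left(D \right)} = \frac{20}{D}$
$O{\left(B \right)} = -2 - 3 B$
$\sqrt{O{\left(2169 \right)} + X{\left(2130 \right)}} = \sqrt{\left(-2 - 6507\right) + \frac{20}{2130}} = \sqrt{\left(-2 - 6507\right) + 20 \cdot \frac{1}{2130}} = \sqrt{-6509 + \frac{2}{213}} = \sqrt{- \frac{1386415}{213}} = \frac{i \sqrt{295306395}}{213}$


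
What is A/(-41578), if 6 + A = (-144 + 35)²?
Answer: -11875/41578 ≈ -0.28561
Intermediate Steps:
A = 11875 (A = -6 + (-144 + 35)² = -6 + (-109)² = -6 + 11881 = 11875)
A/(-41578) = 11875/(-41578) = 11875*(-1/41578) = -11875/41578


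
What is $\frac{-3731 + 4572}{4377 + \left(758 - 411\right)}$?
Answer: $\frac{841}{4724} \approx 0.17803$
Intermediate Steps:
$\frac{-3731 + 4572}{4377 + \left(758 - 411\right)} = \frac{841}{4377 + 347} = \frac{841}{4724}$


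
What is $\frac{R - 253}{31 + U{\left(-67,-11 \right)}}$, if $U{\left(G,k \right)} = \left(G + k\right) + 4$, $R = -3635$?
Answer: $\frac{3888}{43} \approx 90.419$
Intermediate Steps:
$U{\left(G,k \right)} = 4 + G + k$
$\frac{R - 253}{31 + U{\left(-67,-11 \right)}} = \frac{-3635 - 253}{31 - 74} = - \frac{3888}{31 - 74} = - \frac{3888}{-43} = \left(-3888\right) \left(- \frac{1}{43}\right) = \frac{3888}{43}$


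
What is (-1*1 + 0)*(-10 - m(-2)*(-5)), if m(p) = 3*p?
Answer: 40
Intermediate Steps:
(-1*1 + 0)*(-10 - m(-2)*(-5)) = (-1*1 + 0)*(-10 - 3*(-2)*(-5)) = (-1 + 0)*(-10 - 1*(-6)*(-5)) = -(-10 + 6*(-5)) = -(-10 - 30) = -1*(-40) = 40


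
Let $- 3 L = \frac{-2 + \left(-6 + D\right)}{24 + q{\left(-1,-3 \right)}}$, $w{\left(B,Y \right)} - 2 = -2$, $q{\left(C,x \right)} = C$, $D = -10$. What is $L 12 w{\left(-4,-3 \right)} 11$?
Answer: $0$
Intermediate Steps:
$w{\left(B,Y \right)} = 0$ ($w{\left(B,Y \right)} = 2 - 2 = 0$)
$L = \frac{6}{23}$ ($L = - \frac{\left(-2 - 16\right) \frac{1}{24 - 1}}{3} = - \frac{\left(-2 - 16\right) \frac{1}{23}}{3} = - \frac{\left(-18\right) \frac{1}{23}}{3} = \left(- \frac{1}{3}\right) \left(- \frac{18}{23}\right) = \frac{6}{23} \approx 0.26087$)
$L 12 w{\left(-4,-3 \right)} 11 = \frac{6}{23} \cdot 12 \cdot 0 \cdot 11 = \frac{72}{23} \cdot 0 = 0$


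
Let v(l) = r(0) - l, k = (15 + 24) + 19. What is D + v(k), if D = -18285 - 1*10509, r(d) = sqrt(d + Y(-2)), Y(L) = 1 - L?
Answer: -28852 + sqrt(3) ≈ -28850.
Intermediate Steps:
r(d) = sqrt(3 + d) (r(d) = sqrt(d + (1 - 1*(-2))) = sqrt(d + (1 + 2)) = sqrt(d + 3) = sqrt(3 + d))
k = 58 (k = 39 + 19 = 58)
D = -28794 (D = -18285 - 10509 = -28794)
v(l) = sqrt(3) - l (v(l) = sqrt(3 + 0) - l = sqrt(3) - l)
D + v(k) = -28794 + (sqrt(3) - 1*58) = -28794 + (sqrt(3) - 58) = -28794 + (-58 + sqrt(3)) = -28852 + sqrt(3)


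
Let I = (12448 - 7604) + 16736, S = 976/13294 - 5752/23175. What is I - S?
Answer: 3324301299644/154044225 ≈ 21580.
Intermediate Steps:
S = -26924144/154044225 (S = 976*(1/13294) - 5752*1/23175 = 488/6647 - 5752/23175 = -26924144/154044225 ≈ -0.17478)
I = 21580 (I = 4844 + 16736 = 21580)
I - S = 21580 - 1*(-26924144/154044225) = 21580 + 26924144/154044225 = 3324301299644/154044225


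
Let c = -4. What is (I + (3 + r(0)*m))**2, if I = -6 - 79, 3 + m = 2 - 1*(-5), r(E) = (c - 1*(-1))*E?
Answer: 6724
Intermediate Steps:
r(E) = -3*E (r(E) = (-4 - 1*(-1))*E = (-4 + 1)*E = -3*E)
m = 4 (m = -3 + (2 - 1*(-5)) = -3 + (2 + 5) = -3 + 7 = 4)
I = -85
(I + (3 + r(0)*m))**2 = (-85 + (3 - 3*0*4))**2 = (-85 + (3 + 0*4))**2 = (-85 + (3 + 0))**2 = (-85 + 3)**2 = (-82)**2 = 6724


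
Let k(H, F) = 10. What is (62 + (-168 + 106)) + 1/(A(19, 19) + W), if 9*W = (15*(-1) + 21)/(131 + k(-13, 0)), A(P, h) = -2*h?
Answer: -423/16072 ≈ -0.026319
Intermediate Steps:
W = 2/423 (W = ((15*(-1) + 21)/(131 + 10))/9 = ((-15 + 21)/141)/9 = (6*(1/141))/9 = (⅑)*(2/47) = 2/423 ≈ 0.0047281)
(62 + (-168 + 106)) + 1/(A(19, 19) + W) = (62 + (-168 + 106)) + 1/(-2*19 + 2/423) = (62 - 62) + 1/(-38 + 2/423) = 0 + 1/(-16072/423) = 0 - 423/16072 = -423/16072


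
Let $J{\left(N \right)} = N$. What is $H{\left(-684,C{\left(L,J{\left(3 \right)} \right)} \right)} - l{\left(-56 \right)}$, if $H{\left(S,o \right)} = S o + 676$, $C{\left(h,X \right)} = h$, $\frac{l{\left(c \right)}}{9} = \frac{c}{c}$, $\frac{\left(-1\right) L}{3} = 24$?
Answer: $49915$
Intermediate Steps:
$L = -72$ ($L = \left(-3\right) 24 = -72$)
$l{\left(c \right)} = 9$ ($l{\left(c \right)} = 9 \frac{c}{c} = 9 \cdot 1 = 9$)
$H{\left(S,o \right)} = 676 + S o$
$H{\left(-684,C{\left(L,J{\left(3 \right)} \right)} \right)} - l{\left(-56 \right)} = \left(676 - -49248\right) - 9 = \left(676 + 49248\right) - 9 = 49924 - 9 = 49915$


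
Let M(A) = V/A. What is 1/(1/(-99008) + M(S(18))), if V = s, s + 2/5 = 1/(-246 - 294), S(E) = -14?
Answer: 13366080/383521 ≈ 34.851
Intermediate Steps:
s = -217/540 (s = -⅖ + 1/(-246 - 294) = -⅖ + 1/(-540) = -⅖ - 1/540 = -217/540 ≈ -0.40185)
V = -217/540 ≈ -0.40185
M(A) = -217/(540*A)
1/(1/(-99008) + M(S(18))) = 1/(1/(-99008) - 217/540/(-14)) = 1/(-1/99008 - 217/540*(-1/14)) = 1/(-1/99008 + 31/1080) = 1/(383521/13366080) = 13366080/383521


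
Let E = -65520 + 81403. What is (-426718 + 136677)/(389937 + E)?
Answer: -290041/405820 ≈ -0.71470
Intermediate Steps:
E = 15883
(-426718 + 136677)/(389937 + E) = (-426718 + 136677)/(389937 + 15883) = -290041/405820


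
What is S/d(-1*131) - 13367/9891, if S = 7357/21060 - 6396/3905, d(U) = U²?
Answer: -83848935898069/62041127256108 ≈ -1.3515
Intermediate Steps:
S = -4238827/3289572 (S = 7357*(1/21060) - 6396*1/3905 = 7357/21060 - 6396/3905 = -4238827/3289572 ≈ -1.2886)
S/d(-1*131) - 13367/9891 = -4238827/(3289572*((-1*131)²)) - 13367/9891 = -4238827/(3289572*((-131)²)) - 13367*1/9891 = -4238827/3289572/17161 - 13367/9891 = -4238827/3289572*1/17161 - 13367/9891 = -4238827/56452345092 - 13367/9891 = -83848935898069/62041127256108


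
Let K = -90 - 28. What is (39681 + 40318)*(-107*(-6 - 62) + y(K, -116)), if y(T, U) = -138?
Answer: 571032862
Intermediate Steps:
K = -118
(39681 + 40318)*(-107*(-6 - 62) + y(K, -116)) = (39681 + 40318)*(-107*(-6 - 62) - 138) = 79999*(-107*(-68) - 138) = 79999*(7276 - 138) = 79999*7138 = 571032862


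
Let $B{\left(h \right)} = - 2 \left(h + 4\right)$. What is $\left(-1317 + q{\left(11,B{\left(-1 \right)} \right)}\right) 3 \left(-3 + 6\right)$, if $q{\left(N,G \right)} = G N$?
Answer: $-12447$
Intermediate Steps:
$B{\left(h \right)} = -8 - 2 h$ ($B{\left(h \right)} = - 2 \left(4 + h\right) = -8 - 2 h$)
$\left(-1317 + q{\left(11,B{\left(-1 \right)} \right)}\right) 3 \left(-3 + 6\right) = \left(-1317 + \left(-8 - -2\right) 11\right) 3 \left(-3 + 6\right) = \left(-1317 + \left(-8 + 2\right) 11\right) 3 \cdot 3 = \left(-1317 - 66\right) 9 = \left(-1383\right) 9 = -12447$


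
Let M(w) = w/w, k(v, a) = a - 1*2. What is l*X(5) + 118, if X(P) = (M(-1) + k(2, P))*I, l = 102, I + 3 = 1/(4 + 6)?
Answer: -5326/5 ≈ -1065.2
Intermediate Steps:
I = -29/10 (I = -3 + 1/(4 + 6) = -3 + 1/10 = -29/10 ≈ -2.9000)
k(v, a) = -2 + a (k(v, a) = a - 2 = -2 + a)
M(w) = 1
X(P) = 29/10 - 29*P/10 (X(P) = (1 + (-2 + P))*(-29/10) = (-1 + P)*(-29/10) = 29/10 - 29*P/10)
l*X(5) + 118 = 102*(29/10 - 29/10*5) + 118 = 102*(29/10 - 29/2) + 118 = 102*(-58/5) + 118 = -5916/5 + 118 = -5326/5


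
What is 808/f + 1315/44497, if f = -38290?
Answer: 7198887/851895065 ≈ 0.0084504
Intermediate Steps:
808/f + 1315/44497 = 808/(-38290) + 1315/44497 = 808*(-1/38290) + 1315*(1/44497) = -404/19145 + 1315/44497 = 7198887/851895065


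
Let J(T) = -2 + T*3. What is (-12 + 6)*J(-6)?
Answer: 120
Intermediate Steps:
J(T) = -2 + 3*T
(-12 + 6)*J(-6) = (-12 + 6)*(-2 + 3*(-6)) = -6*(-2 - 18) = -6*(-20) = 120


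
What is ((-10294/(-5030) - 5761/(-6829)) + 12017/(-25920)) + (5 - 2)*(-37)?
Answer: -9666825795067/89034863040 ≈ -108.57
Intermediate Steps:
((-10294/(-5030) - 5761/(-6829)) + 12017/(-25920)) + (5 - 2)*(-37) = ((-10294*(-1/5030) - 5761*(-1/6829)) + 12017*(-1/25920)) + 3*(-37) = ((5147/2515 + 5761/6829) - 12017/25920) - 111 = (49637778/17174935 - 12017/25920) - 111 = 216044002373/89034863040 - 111 = -9666825795067/89034863040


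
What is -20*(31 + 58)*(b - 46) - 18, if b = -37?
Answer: 147722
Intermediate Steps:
-20*(31 + 58)*(b - 46) - 18 = -20*(31 + 58)*(-37 - 46) - 18 = -1780*(-83) - 18 = -20*(-7387) - 18 = 147740 - 18 = 147722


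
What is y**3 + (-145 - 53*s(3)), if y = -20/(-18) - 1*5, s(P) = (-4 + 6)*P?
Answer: -380402/729 ≈ -521.81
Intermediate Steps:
s(P) = 2*P
y = -35/9 (y = -20*(-1/18) - 5 = 10/9 - 5 = -35/9 ≈ -3.8889)
y**3 + (-145 - 53*s(3)) = (-35/9)**3 + (-145 - 106*3) = -42875/729 + (-145 - 53*6) = -42875/729 + (-145 - 318) = -42875/729 - 463 = -380402/729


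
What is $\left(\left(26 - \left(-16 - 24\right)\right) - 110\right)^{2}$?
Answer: $1936$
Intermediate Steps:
$\left(\left(26 - \left(-16 - 24\right)\right) - 110\right)^{2} = \left(\left(26 - -40\right) - 110\right)^{2} = \left(\left(26 + 40\right) - 110\right)^{2} = \left(66 - 110\right)^{2} = \left(-44\right)^{2} = 1936$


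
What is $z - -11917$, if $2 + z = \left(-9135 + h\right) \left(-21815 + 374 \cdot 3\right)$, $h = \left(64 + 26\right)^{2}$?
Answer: $21429170$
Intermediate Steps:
$h = 8100$ ($h = 90^{2} = 8100$)
$z = 21417253$ ($z = -2 + \left(-9135 + 8100\right) \left(-21815 + 374 \cdot 3\right) = -2 - 1035 \left(-21815 + 1122\right) = -2 - -21417255 = -2 + 21417255 = 21417253$)
$z - -11917 = 21417253 - -11917 = 21417253 + 11917 = 21429170$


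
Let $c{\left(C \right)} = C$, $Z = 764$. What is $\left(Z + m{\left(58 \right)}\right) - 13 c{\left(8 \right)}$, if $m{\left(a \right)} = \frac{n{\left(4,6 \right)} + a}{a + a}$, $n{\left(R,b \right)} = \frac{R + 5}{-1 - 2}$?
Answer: $\frac{76615}{116} \approx 660.47$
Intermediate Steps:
$n{\left(R,b \right)} = - \frac{5}{3} - \frac{R}{3}$ ($n{\left(R,b \right)} = \frac{5 + R}{-3} = \left(5 + R\right) \left(- \frac{1}{3}\right) = - \frac{5}{3} - \frac{R}{3}$)
$m{\left(a \right)} = \frac{-3 + a}{2 a}$ ($m{\left(a \right)} = \frac{\left(- \frac{5}{3} - \frac{4}{3}\right) + a}{a + a} = \frac{\left(- \frac{5}{3} - \frac{4}{3}\right) + a}{2 a} = \left(-3 + a\right) \frac{1}{2 a} = \frac{-3 + a}{2 a}$)
$\left(Z + m{\left(58 \right)}\right) - 13 c{\left(8 \right)} = \left(764 + \frac{-3 + 58}{2 \cdot 58}\right) - 104 = \left(764 + \frac{1}{2} \cdot \frac{1}{58} \cdot 55\right) - 104 = \left(764 + \frac{55}{116}\right) - 104 = \frac{88679}{116} - 104 = \frac{76615}{116}$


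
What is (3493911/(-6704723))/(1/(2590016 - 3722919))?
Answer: 3958262253633/6704723 ≈ 5.9037e+5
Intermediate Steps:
(3493911/(-6704723))/(1/(2590016 - 3722919)) = (3493911*(-1/6704723))/(1/(-1132903)) = -3493911/(6704723*(-1/1132903)) = -3493911/6704723*(-1132903) = 3958262253633/6704723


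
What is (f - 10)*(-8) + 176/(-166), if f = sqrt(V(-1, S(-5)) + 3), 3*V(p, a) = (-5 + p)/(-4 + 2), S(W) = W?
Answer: 5224/83 ≈ 62.940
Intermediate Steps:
V(p, a) = 5/6 - p/6 (V(p, a) = ((-5 + p)/(-4 + 2))/3 = ((-5 + p)/(-2))/3 = ((-5 + p)*(-1/2))/3 = (5/2 - p/2)/3 = 5/6 - p/6)
f = 2 (f = sqrt((5/6 - 1/6*(-1)) + 3) = sqrt((5/6 + 1/6) + 3) = sqrt(1 + 3) = sqrt(4) = 2)
(f - 10)*(-8) + 176/(-166) = (2 - 10)*(-8) + 176/(-166) = -8*(-8) + 176*(-1/166) = 64 - 88/83 = 5224/83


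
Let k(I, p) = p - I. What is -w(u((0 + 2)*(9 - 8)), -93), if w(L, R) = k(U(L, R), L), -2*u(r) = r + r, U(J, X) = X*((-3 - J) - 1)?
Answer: 188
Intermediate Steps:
U(J, X) = X*(-4 - J)
u(r) = -r (u(r) = -(r + r)/2 = -r)
w(L, R) = L + R*(4 + L) (w(L, R) = L - (-1)*R*(4 + L) = L + R*(4 + L))
-w(u((0 + 2)*(9 - 8)), -93) = -(-(0 + 2)*(9 - 8) - 93*(4 - (0 + 2)*(9 - 8))) = -(-2 - 93*(4 - 2)) = -(-2 - 93*2) = -(-2 - 186) = -1*(-188) = 188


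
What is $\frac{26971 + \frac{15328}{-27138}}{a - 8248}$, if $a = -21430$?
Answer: $- \frac{365961835}{402700782} \approx -0.90877$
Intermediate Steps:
$\frac{26971 + \frac{15328}{-27138}}{a - 8248} = \frac{26971 + \frac{15328}{-27138}}{-21430 - 8248} = \frac{26971 + 15328 \left(- \frac{1}{27138}\right)}{-29678} = \left(26971 - \frac{7664}{13569}\right) \left(- \frac{1}{29678}\right) = \frac{365961835}{13569} \left(- \frac{1}{29678}\right) = - \frac{365961835}{402700782}$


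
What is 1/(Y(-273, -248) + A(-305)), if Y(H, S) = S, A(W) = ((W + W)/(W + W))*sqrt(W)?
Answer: -248/61809 - I*sqrt(305)/61809 ≈ -0.0040124 - 0.00028255*I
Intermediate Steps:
A(W) = sqrt(W) (A(W) = ((2*W)/((2*W)))*sqrt(W) = ((2*W)*(1/(2*W)))*sqrt(W) = 1*sqrt(W) = sqrt(W))
1/(Y(-273, -248) + A(-305)) = 1/(-248 + sqrt(-305)) = 1/(-248 + I*sqrt(305))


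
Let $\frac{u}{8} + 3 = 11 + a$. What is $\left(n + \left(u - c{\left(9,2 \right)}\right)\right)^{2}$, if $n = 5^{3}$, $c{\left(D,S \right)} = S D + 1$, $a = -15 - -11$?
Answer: $19044$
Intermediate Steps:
$a = -4$ ($a = -15 + 11 = -4$)
$u = 32$ ($u = -24 + 8 \left(11 - 4\right) = -24 + 8 \cdot 7 = -24 + 56 = 32$)
$c{\left(D,S \right)} = 1 + D S$ ($c{\left(D,S \right)} = D S + 1 = 1 + D S$)
$n = 125$
$\left(n + \left(u - c{\left(9,2 \right)}\right)\right)^{2} = \left(125 + \left(32 - \left(1 + 9 \cdot 2\right)\right)\right)^{2} = \left(125 + \left(32 - \left(1 + 18\right)\right)\right)^{2} = \left(125 + \left(32 - 19\right)\right)^{2} = \left(125 + 13\right)^{2} = 138^{2} = 19044$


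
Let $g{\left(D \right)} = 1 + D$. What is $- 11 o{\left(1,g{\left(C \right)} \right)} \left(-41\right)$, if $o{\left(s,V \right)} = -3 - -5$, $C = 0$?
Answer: $902$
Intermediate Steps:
$o{\left(s,V \right)} = 2$ ($o{\left(s,V \right)} = -3 + 5 = 2$)
$- 11 o{\left(1,g{\left(C \right)} \right)} \left(-41\right) = \left(-11\right) 2 \left(-41\right) = \left(-22\right) \left(-41\right) = 902$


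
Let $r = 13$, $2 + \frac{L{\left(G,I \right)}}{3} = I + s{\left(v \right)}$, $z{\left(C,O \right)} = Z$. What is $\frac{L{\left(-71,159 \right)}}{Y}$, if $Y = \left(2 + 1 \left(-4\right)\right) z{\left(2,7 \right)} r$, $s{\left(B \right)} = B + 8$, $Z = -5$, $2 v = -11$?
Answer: $\frac{957}{260} \approx 3.6808$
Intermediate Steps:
$v = - \frac{11}{2}$ ($v = \frac{1}{2} \left(-11\right) = - \frac{11}{2} \approx -5.5$)
$z{\left(C,O \right)} = -5$
$s{\left(B \right)} = 8 + B$
$L{\left(G,I \right)} = \frac{3}{2} + 3 I$ ($L{\left(G,I \right)} = -6 + 3 \left(I + \left(8 - \frac{11}{2}\right)\right) = -6 + 3 \left(I + \frac{5}{2}\right) = -6 + 3 \left(\frac{5}{2} + I\right) = -6 + \left(\frac{15}{2} + 3 I\right) = \frac{3}{2} + 3 I$)
$Y = 130$ ($Y = \left(2 + 1 \left(-4\right)\right) \left(-5\right) 13 = \left(2 - 4\right) \left(-5\right) 13 = \left(-2\right) \left(-5\right) 13 = 10 \cdot 13 = 130$)
$\frac{L{\left(-71,159 \right)}}{Y} = \frac{\frac{3}{2} + 3 \cdot 159}{130} = \left(\frac{3}{2} + 477\right) \frac{1}{130} = \frac{957}{2} \cdot \frac{1}{130} = \frac{957}{260}$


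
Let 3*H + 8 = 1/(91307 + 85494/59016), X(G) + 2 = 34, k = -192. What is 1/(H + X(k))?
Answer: 2694329703/79033681124 ≈ 0.034091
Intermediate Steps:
X(G) = 32 (X(G) = -2 + 34 = 32)
H = -7184869372/2694329703 (H = -8/3 + 1/(3*(91307 + 85494/59016)) = -8/3 + 1/(3*(91307 + 85494*(1/59016))) = -8/3 + 1/(3*(91307 + 14249/9836)) = -8/3 + 1/(3*(898109901/9836)) = -8/3 + (⅓)*(9836/898109901) = -8/3 + 9836/2694329703 = -7184869372/2694329703 ≈ -2.6667)
1/(H + X(k)) = 1/(-7184869372/2694329703 + 32) = 1/(79033681124/2694329703) = 2694329703/79033681124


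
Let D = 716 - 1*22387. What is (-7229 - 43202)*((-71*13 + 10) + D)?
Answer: 1138933704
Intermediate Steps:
D = -21671 (D = 716 - 22387 = -21671)
(-7229 - 43202)*((-71*13 + 10) + D) = (-7229 - 43202)*((-71*13 + 10) - 21671) = -50431*((-923 + 10) - 21671) = -50431*(-913 - 21671) = -50431*(-22584) = 1138933704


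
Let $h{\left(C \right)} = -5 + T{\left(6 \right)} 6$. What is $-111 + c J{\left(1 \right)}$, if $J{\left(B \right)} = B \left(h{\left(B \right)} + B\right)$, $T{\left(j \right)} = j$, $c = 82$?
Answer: $2513$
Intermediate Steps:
$h{\left(C \right)} = 31$ ($h{\left(C \right)} = -5 + 6 \cdot 6 = -5 + 36 = 31$)
$J{\left(B \right)} = B \left(31 + B\right)$
$-111 + c J{\left(1 \right)} = -111 + 82 \cdot 1 \left(31 + 1\right) = -111 + 82 \cdot 1 \cdot 32 = -111 + 82 \cdot 32 = -111 + 2624 = 2513$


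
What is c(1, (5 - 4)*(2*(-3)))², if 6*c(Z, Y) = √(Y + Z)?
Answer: -5/36 ≈ -0.13889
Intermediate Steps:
c(Z, Y) = √(Y + Z)/6
c(1, (5 - 4)*(2*(-3)))² = (√((5 - 4)*(2*(-3)) + 1)/6)² = (√(1*(-6) + 1)/6)² = (√(-6 + 1)/6)² = (√(-5)/6)² = ((I*√5)/6)² = (I*√5/6)² = -5/36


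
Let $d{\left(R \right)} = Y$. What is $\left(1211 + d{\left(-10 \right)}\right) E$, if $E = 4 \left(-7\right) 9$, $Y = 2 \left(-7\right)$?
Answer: $-301644$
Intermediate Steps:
$Y = -14$
$d{\left(R \right)} = -14$
$E = -252$ ($E = \left(-28\right) 9 = -252$)
$\left(1211 + d{\left(-10 \right)}\right) E = \left(1211 - 14\right) \left(-252\right) = 1197 \left(-252\right) = -301644$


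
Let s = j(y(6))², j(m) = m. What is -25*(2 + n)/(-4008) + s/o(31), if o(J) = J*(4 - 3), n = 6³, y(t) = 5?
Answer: 134575/62124 ≈ 2.1662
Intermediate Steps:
n = 216
s = 25 (s = 5² = 25)
o(J) = J (o(J) = J*1 = J)
-25*(2 + n)/(-4008) + s/o(31) = -25*(2 + 216)/(-4008) + 25/31 = -25*218*(-1/4008) + 25*(1/31) = -5450*(-1/4008) + 25/31 = 2725/2004 + 25/31 = 134575/62124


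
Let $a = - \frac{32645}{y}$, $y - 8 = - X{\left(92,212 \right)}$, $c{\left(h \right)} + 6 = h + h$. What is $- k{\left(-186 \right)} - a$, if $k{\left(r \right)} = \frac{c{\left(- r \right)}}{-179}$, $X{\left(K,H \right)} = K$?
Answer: $- \frac{5812711}{15036} \approx -386.59$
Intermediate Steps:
$c{\left(h \right)} = -6 + 2 h$ ($c{\left(h \right)} = -6 + \left(h + h\right) = -6 + 2 h$)
$y = -84$ ($y = 8 - 92 = -84$)
$k{\left(r \right)} = \frac{6}{179} + \frac{2 r}{179}$ ($k{\left(r \right)} = \frac{-6 + 2 \left(- r\right)}{-179} = \left(-6 - 2 r\right) \left(- \frac{1}{179}\right) = \frac{6}{179} + \frac{2 r}{179}$)
$a = \frac{32645}{84}$ ($a = - \frac{32645}{-84} = \left(-32645\right) \left(- \frac{1}{84}\right) = \frac{32645}{84} \approx 388.63$)
$- k{\left(-186 \right)} - a = - (\frac{6}{179} + \frac{2}{179} \left(-186\right)) - \frac{32645}{84} = - (\frac{6}{179} - \frac{372}{179}) - \frac{32645}{84} = \left(-1\right) \left(- \frac{366}{179}\right) - \frac{32645}{84} = \frac{366}{179} - \frac{32645}{84} = - \frac{5812711}{15036}$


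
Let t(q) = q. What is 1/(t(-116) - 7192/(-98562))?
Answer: -49281/5713000 ≈ -0.0086261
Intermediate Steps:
1/(t(-116) - 7192/(-98562)) = 1/(-116 - 7192/(-98562)) = 1/(-116 - 7192*(-1/98562)) = 1/(-116 + 3596/49281) = 1/(-5713000/49281) = -49281/5713000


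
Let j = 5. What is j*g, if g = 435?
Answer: 2175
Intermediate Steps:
j*g = 5*435 = 2175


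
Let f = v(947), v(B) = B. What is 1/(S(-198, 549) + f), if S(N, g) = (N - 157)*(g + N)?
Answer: -1/123658 ≈ -8.0868e-6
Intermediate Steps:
f = 947
S(N, g) = (-157 + N)*(N + g)
1/(S(-198, 549) + f) = 1/(((-198)² - 157*(-198) - 157*549 - 198*549) + 947) = 1/((39204 + 31086 - 86193 - 108702) + 947) = 1/(-124605 + 947) = 1/(-123658) = -1/123658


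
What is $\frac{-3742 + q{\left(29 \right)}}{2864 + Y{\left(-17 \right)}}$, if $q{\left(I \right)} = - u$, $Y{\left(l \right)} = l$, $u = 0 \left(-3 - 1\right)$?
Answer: $- \frac{3742}{2847} \approx -1.3144$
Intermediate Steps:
$u = 0$ ($u = 0 \left(-4\right) = 0$)
$q{\left(I \right)} = 0$ ($q{\left(I \right)} = \left(-1\right) 0 = 0$)
$\frac{-3742 + q{\left(29 \right)}}{2864 + Y{\left(-17 \right)}} = \frac{-3742 + 0}{2864 - 17} = - \frac{3742}{2847}$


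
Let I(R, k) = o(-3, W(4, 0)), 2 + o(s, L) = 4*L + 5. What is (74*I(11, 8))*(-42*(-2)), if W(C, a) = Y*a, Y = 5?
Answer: 18648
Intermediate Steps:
W(C, a) = 5*a
o(s, L) = 3 + 4*L (o(s, L) = -2 + (4*L + 5) = -2 + (5 + 4*L) = 3 + 4*L)
I(R, k) = 3 (I(R, k) = 3 + 4*(5*0) = 3 + 4*0 = 3 + 0 = 3)
(74*I(11, 8))*(-42*(-2)) = (74*3)*(-42*(-2)) = 222*84 = 18648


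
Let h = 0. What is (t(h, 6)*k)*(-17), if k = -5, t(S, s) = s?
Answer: 510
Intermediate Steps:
(t(h, 6)*k)*(-17) = (6*(-5))*(-17) = -30*(-17) = 510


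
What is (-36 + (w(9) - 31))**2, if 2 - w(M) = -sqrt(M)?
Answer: 3844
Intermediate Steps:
w(M) = 2 + sqrt(M) (w(M) = 2 - (-1)*sqrt(M) = 2 + sqrt(M))
(-36 + (w(9) - 31))**2 = (-36 + ((2 + sqrt(9)) - 31))**2 = (-36 + ((2 + 3) - 31))**2 = (-36 + (5 - 31))**2 = (-36 - 26)**2 = (-62)**2 = 3844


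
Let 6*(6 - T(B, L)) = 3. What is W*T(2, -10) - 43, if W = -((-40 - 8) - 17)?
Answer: 629/2 ≈ 314.50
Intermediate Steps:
T(B, L) = 11/2 (T(B, L) = 6 - ⅙*3 = 6 - ½ = 11/2)
W = 65 (W = -(-48 - 17) = -1*(-65) = 65)
W*T(2, -10) - 43 = 65*(11/2) - 43 = 715/2 - 43 = 629/2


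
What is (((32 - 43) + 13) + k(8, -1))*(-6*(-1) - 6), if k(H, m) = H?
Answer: 0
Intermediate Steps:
(((32 - 43) + 13) + k(8, -1))*(-6*(-1) - 6) = (((32 - 43) + 13) + 8)*(-6*(-1) - 6) = ((-11 + 13) + 8)*(6 - 6) = (2 + 8)*0 = 10*0 = 0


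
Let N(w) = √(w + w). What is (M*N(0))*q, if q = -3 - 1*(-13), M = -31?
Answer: 0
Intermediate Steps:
N(w) = √2*√w (N(w) = √(2*w) = √2*√w)
q = 10 (q = -3 + 13 = 10)
(M*N(0))*q = -31*√2*√0*10 = -31*√2*0*10 = -31*0*10 = 0*10 = 0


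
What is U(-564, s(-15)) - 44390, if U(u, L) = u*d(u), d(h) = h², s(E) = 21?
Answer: -179450534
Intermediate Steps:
U(u, L) = u³ (U(u, L) = u*u² = u³)
U(-564, s(-15)) - 44390 = (-564)³ - 44390 = -179406144 - 44390 = -179450534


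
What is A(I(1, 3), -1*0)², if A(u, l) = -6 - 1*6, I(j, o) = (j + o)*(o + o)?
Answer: 144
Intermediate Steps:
I(j, o) = 2*o*(j + o) (I(j, o) = (j + o)*(2*o) = 2*o*(j + o))
A(u, l) = -12 (A(u, l) = -6 - 6 = -12)
A(I(1, 3), -1*0)² = (-12)² = 144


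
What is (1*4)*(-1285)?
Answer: -5140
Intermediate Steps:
(1*4)*(-1285) = 4*(-1285) = -5140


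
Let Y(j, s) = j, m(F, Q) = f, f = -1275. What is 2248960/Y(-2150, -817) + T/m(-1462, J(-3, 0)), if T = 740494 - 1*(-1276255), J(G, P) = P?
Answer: -144068687/54825 ≈ -2627.8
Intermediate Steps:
T = 2016749 (T = 740494 + 1276255 = 2016749)
m(F, Q) = -1275
2248960/Y(-2150, -817) + T/m(-1462, J(-3, 0)) = 2248960/(-2150) + 2016749/(-1275) = 2248960*(-1/2150) + 2016749*(-1/1275) = -224896/215 - 2016749/1275 = -144068687/54825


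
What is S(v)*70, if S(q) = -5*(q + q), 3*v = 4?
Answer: -2800/3 ≈ -933.33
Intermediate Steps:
v = 4/3 (v = (⅓)*4 = 4/3 ≈ 1.3333)
S(q) = -10*q
S(v)*70 = -10*4/3*70 = -40/3*70 = -2800/3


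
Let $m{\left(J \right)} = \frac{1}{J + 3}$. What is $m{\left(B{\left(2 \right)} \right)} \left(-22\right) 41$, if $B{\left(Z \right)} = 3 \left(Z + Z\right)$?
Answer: $- \frac{902}{15} \approx -60.133$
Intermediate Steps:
$B{\left(Z \right)} = 6 Z$ ($B{\left(Z \right)} = 3 \cdot 2 Z = 6 Z$)
$m{\left(J \right)} = \frac{1}{3 + J}$
$m{\left(B{\left(2 \right)} \right)} \left(-22\right) 41 = \frac{1}{3 + 6 \cdot 2} \left(-22\right) 41 = \frac{1}{3 + 12} \left(-22\right) 41 = \frac{1}{15} \left(-22\right) 41 = \left(- \frac{22}{15}\right) 41 = - \frac{902}{15}$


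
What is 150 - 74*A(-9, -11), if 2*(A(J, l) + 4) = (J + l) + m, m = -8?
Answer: 1482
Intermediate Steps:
A(J, l) = -8 + J/2 + l/2 (A(J, l) = -4 + ((J + l) - 8)/2 = -4 + (-8 + J + l)/2 = -4 + (-4 + J/2 + l/2) = -8 + J/2 + l/2)
150 - 74*A(-9, -11) = 150 - 74*(-8 + (1/2)*(-9) + (1/2)*(-11)) = 150 - 74*(-8 - 9/2 - 11/2) = 150 - 74*(-18) = 150 + 1332 = 1482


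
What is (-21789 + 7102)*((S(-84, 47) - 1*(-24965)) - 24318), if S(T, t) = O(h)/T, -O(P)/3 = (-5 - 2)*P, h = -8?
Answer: -9531863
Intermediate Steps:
O(P) = 21*P (O(P) = -3*(-5 - 2)*P = -(-21)*P = 21*P)
S(T, t) = -168/T (S(T, t) = (21*(-8))/T = -168/T)
(-21789 + 7102)*((S(-84, 47) - 1*(-24965)) - 24318) = (-21789 + 7102)*((-168/(-84) - 1*(-24965)) - 24318) = -14687*((-168*(-1/84) + 24965) - 24318) = -14687*((2 + 24965) - 24318) = -14687*(24967 - 24318) = -14687*649 = -9531863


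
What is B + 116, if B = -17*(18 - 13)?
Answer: 31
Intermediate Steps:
B = -85 (B = -17*5 = -85)
B + 116 = -85 + 116 = 31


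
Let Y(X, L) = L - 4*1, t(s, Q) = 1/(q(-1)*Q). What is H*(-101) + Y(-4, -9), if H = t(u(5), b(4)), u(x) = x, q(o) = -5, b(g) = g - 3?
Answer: 36/5 ≈ 7.2000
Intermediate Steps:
b(g) = -3 + g
t(s, Q) = -1/(5*Q) (t(s, Q) = 1/(-5*Q) = -1/(5*Q))
H = -⅕ (H = -1/(5*(-3 + 4)) = -⅕/1 = -⅕*1 = -⅕ ≈ -0.20000)
Y(X, L) = -4 + L (Y(X, L) = L - 4 = -4 + L)
H*(-101) + Y(-4, -9) = -⅕*(-101) + (-4 - 9) = 101/5 - 13 = 36/5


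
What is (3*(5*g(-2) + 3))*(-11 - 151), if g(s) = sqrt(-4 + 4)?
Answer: -1458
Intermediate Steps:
g(s) = 0 (g(s) = sqrt(0) = 0)
(3*(5*g(-2) + 3))*(-11 - 151) = (3*(5*0 + 3))*(-11 - 151) = (3*(0 + 3))*(-162) = (3*3)*(-162) = 9*(-162) = -1458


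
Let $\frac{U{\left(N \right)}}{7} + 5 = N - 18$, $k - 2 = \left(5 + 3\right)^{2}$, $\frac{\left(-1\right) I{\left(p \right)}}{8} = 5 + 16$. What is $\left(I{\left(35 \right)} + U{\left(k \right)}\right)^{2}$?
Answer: $17689$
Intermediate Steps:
$I{\left(p \right)} = -168$ ($I{\left(p \right)} = - 8 \left(5 + 16\right) = \left(-8\right) 21 = -168$)
$k = 66$ ($k = 2 + \left(5 + 3\right)^{2} = 2 + 8^{2} = 2 + 64 = 66$)
$U{\left(N \right)} = -161 + 7 N$ ($U{\left(N \right)} = -35 + 7 \left(N - 18\right) = -35 + 7 \left(-18 + N\right) = -35 + \left(-126 + 7 N\right) = -161 + 7 N$)
$\left(I{\left(35 \right)} + U{\left(k \right)}\right)^{2} = \left(-168 + \left(-161 + 7 \cdot 66\right)\right)^{2} = \left(-168 + \left(-161 + 462\right)\right)^{2} = \left(-168 + 301\right)^{2} = 133^{2} = 17689$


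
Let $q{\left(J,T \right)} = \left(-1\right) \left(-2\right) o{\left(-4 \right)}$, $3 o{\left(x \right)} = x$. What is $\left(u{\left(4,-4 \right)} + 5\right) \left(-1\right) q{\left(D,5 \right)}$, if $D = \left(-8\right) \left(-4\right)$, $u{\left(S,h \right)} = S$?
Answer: $24$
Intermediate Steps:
$o{\left(x \right)} = \frac{x}{3}$
$D = 32$
$q{\left(J,T \right)} = - \frac{8}{3}$ ($q{\left(J,T \right)} = \left(-1\right) \left(-2\right) \frac{1}{3} \left(-4\right) = 2 \left(- \frac{4}{3}\right) = - \frac{8}{3}$)
$\left(u{\left(4,-4 \right)} + 5\right) \left(-1\right) q{\left(D,5 \right)} = \left(4 + 5\right) \left(-1\right) \left(- \frac{8}{3}\right) = 9 \left(-1\right) \left(- \frac{8}{3}\right) = \left(-9\right) \left(- \frac{8}{3}\right) = 24$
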